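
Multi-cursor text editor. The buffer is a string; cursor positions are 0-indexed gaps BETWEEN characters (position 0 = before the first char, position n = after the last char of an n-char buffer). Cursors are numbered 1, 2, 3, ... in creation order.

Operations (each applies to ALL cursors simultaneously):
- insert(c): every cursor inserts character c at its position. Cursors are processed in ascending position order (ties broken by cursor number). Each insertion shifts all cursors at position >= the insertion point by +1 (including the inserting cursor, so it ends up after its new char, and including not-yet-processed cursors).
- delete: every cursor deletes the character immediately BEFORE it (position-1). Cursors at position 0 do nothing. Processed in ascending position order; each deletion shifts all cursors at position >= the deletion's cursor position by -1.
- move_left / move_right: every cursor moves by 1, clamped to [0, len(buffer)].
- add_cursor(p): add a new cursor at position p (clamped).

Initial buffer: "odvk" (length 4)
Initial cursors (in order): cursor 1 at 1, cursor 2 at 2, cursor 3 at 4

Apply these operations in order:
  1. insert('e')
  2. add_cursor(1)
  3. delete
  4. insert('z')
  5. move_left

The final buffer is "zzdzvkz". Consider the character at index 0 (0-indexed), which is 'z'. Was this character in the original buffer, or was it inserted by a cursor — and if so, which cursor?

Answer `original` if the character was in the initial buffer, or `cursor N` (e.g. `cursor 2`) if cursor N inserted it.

Answer: cursor 1

Derivation:
After op 1 (insert('e')): buffer="oedevke" (len 7), cursors c1@2 c2@4 c3@7, authorship .1.2..3
After op 2 (add_cursor(1)): buffer="oedevke" (len 7), cursors c4@1 c1@2 c2@4 c3@7, authorship .1.2..3
After op 3 (delete): buffer="dvk" (len 3), cursors c1@0 c4@0 c2@1 c3@3, authorship ...
After op 4 (insert('z')): buffer="zzdzvkz" (len 7), cursors c1@2 c4@2 c2@4 c3@7, authorship 14.2..3
After op 5 (move_left): buffer="zzdzvkz" (len 7), cursors c1@1 c4@1 c2@3 c3@6, authorship 14.2..3
Authorship (.=original, N=cursor N): 1 4 . 2 . . 3
Index 0: author = 1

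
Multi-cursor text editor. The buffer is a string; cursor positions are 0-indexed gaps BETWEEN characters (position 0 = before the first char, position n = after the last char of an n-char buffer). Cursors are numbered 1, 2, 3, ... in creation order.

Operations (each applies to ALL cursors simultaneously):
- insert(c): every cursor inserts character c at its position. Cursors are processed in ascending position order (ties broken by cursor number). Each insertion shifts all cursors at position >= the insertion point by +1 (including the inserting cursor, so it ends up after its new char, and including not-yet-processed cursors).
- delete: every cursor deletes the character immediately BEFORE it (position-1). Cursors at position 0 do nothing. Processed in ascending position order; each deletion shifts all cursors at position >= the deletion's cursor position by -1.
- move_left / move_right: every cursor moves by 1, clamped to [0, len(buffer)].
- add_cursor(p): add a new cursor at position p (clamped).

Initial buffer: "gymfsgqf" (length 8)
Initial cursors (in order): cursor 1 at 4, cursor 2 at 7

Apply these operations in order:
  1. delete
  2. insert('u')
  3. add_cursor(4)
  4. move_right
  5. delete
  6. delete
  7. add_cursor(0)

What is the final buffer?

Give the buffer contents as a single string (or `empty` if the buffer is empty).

Answer: gg

Derivation:
After op 1 (delete): buffer="gymsgf" (len 6), cursors c1@3 c2@5, authorship ......
After op 2 (insert('u')): buffer="gymusguf" (len 8), cursors c1@4 c2@7, authorship ...1..2.
After op 3 (add_cursor(4)): buffer="gymusguf" (len 8), cursors c1@4 c3@4 c2@7, authorship ...1..2.
After op 4 (move_right): buffer="gymusguf" (len 8), cursors c1@5 c3@5 c2@8, authorship ...1..2.
After op 5 (delete): buffer="gymgu" (len 5), cursors c1@3 c3@3 c2@5, authorship ....2
After op 6 (delete): buffer="gg" (len 2), cursors c1@1 c3@1 c2@2, authorship ..
After op 7 (add_cursor(0)): buffer="gg" (len 2), cursors c4@0 c1@1 c3@1 c2@2, authorship ..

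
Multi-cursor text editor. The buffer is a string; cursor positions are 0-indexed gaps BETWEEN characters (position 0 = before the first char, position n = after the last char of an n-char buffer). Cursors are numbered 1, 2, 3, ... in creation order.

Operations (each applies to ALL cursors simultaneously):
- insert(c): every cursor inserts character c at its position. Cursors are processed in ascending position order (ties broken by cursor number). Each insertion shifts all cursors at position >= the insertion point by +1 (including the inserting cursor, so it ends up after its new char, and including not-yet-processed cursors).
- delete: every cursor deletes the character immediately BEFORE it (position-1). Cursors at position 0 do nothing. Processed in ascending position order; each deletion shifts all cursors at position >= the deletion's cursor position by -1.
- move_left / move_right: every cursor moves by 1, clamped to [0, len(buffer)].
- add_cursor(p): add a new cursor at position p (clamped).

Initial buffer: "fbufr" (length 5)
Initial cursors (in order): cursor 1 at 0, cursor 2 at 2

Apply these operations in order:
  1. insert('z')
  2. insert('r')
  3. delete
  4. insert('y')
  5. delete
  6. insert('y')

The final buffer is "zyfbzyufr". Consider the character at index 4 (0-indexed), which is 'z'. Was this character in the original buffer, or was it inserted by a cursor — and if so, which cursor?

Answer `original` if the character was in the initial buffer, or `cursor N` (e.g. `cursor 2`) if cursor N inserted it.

Answer: cursor 2

Derivation:
After op 1 (insert('z')): buffer="zfbzufr" (len 7), cursors c1@1 c2@4, authorship 1..2...
After op 2 (insert('r')): buffer="zrfbzrufr" (len 9), cursors c1@2 c2@6, authorship 11..22...
After op 3 (delete): buffer="zfbzufr" (len 7), cursors c1@1 c2@4, authorship 1..2...
After op 4 (insert('y')): buffer="zyfbzyufr" (len 9), cursors c1@2 c2@6, authorship 11..22...
After op 5 (delete): buffer="zfbzufr" (len 7), cursors c1@1 c2@4, authorship 1..2...
After op 6 (insert('y')): buffer="zyfbzyufr" (len 9), cursors c1@2 c2@6, authorship 11..22...
Authorship (.=original, N=cursor N): 1 1 . . 2 2 . . .
Index 4: author = 2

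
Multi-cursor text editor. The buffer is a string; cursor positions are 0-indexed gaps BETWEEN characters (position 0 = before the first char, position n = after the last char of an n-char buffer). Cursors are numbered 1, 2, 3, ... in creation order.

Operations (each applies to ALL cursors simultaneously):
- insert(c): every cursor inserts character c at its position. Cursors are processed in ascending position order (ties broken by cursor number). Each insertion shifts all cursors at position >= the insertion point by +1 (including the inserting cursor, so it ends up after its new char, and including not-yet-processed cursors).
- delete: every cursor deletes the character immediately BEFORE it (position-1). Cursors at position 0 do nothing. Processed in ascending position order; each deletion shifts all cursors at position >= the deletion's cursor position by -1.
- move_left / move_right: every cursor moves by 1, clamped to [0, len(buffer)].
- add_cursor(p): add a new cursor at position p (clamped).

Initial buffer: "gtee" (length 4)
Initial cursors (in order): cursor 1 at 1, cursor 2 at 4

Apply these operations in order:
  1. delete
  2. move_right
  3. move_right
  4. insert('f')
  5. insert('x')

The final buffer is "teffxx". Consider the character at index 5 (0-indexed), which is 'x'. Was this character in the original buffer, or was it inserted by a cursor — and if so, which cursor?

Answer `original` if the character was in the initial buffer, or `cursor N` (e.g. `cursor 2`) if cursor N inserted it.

After op 1 (delete): buffer="te" (len 2), cursors c1@0 c2@2, authorship ..
After op 2 (move_right): buffer="te" (len 2), cursors c1@1 c2@2, authorship ..
After op 3 (move_right): buffer="te" (len 2), cursors c1@2 c2@2, authorship ..
After op 4 (insert('f')): buffer="teff" (len 4), cursors c1@4 c2@4, authorship ..12
After op 5 (insert('x')): buffer="teffxx" (len 6), cursors c1@6 c2@6, authorship ..1212
Authorship (.=original, N=cursor N): . . 1 2 1 2
Index 5: author = 2

Answer: cursor 2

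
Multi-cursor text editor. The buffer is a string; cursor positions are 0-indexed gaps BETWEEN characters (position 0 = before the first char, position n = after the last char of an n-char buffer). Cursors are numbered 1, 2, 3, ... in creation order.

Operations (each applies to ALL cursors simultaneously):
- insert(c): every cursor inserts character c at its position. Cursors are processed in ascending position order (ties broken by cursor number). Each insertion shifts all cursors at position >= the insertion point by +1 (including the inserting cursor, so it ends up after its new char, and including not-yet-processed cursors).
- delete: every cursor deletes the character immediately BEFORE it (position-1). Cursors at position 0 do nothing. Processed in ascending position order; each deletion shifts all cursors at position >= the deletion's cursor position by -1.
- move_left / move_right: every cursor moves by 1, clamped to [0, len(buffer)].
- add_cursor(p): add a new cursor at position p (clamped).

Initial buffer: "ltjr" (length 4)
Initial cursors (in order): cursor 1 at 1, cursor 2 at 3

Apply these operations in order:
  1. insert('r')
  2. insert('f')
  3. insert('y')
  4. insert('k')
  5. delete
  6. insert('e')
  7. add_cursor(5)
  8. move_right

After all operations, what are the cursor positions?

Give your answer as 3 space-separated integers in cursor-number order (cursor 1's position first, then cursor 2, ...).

Answer: 6 12 6

Derivation:
After op 1 (insert('r')): buffer="lrtjrr" (len 6), cursors c1@2 c2@5, authorship .1..2.
After op 2 (insert('f')): buffer="lrftjrfr" (len 8), cursors c1@3 c2@7, authorship .11..22.
After op 3 (insert('y')): buffer="lrfytjrfyr" (len 10), cursors c1@4 c2@9, authorship .111..222.
After op 4 (insert('k')): buffer="lrfyktjrfykr" (len 12), cursors c1@5 c2@11, authorship .1111..2222.
After op 5 (delete): buffer="lrfytjrfyr" (len 10), cursors c1@4 c2@9, authorship .111..222.
After op 6 (insert('e')): buffer="lrfyetjrfyer" (len 12), cursors c1@5 c2@11, authorship .1111..2222.
After op 7 (add_cursor(5)): buffer="lrfyetjrfyer" (len 12), cursors c1@5 c3@5 c2@11, authorship .1111..2222.
After op 8 (move_right): buffer="lrfyetjrfyer" (len 12), cursors c1@6 c3@6 c2@12, authorship .1111..2222.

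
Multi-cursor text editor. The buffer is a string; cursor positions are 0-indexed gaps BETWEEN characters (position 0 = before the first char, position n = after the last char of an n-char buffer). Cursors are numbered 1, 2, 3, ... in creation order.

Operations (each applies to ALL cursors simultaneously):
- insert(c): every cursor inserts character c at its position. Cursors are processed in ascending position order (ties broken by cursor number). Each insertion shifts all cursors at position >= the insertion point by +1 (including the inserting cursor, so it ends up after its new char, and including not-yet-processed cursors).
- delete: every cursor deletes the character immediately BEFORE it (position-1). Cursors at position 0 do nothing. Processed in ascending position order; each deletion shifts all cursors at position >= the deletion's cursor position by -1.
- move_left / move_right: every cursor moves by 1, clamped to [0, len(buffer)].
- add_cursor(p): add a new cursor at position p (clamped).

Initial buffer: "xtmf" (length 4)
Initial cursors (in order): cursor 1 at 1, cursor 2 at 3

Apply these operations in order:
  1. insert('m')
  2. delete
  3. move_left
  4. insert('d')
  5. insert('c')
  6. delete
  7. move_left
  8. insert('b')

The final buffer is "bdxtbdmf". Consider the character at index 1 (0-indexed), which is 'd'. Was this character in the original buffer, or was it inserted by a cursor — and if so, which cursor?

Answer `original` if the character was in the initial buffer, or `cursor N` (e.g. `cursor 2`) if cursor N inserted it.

Answer: cursor 1

Derivation:
After op 1 (insert('m')): buffer="xmtmmf" (len 6), cursors c1@2 c2@5, authorship .1..2.
After op 2 (delete): buffer="xtmf" (len 4), cursors c1@1 c2@3, authorship ....
After op 3 (move_left): buffer="xtmf" (len 4), cursors c1@0 c2@2, authorship ....
After op 4 (insert('d')): buffer="dxtdmf" (len 6), cursors c1@1 c2@4, authorship 1..2..
After op 5 (insert('c')): buffer="dcxtdcmf" (len 8), cursors c1@2 c2@6, authorship 11..22..
After op 6 (delete): buffer="dxtdmf" (len 6), cursors c1@1 c2@4, authorship 1..2..
After op 7 (move_left): buffer="dxtdmf" (len 6), cursors c1@0 c2@3, authorship 1..2..
After op 8 (insert('b')): buffer="bdxtbdmf" (len 8), cursors c1@1 c2@5, authorship 11..22..
Authorship (.=original, N=cursor N): 1 1 . . 2 2 . .
Index 1: author = 1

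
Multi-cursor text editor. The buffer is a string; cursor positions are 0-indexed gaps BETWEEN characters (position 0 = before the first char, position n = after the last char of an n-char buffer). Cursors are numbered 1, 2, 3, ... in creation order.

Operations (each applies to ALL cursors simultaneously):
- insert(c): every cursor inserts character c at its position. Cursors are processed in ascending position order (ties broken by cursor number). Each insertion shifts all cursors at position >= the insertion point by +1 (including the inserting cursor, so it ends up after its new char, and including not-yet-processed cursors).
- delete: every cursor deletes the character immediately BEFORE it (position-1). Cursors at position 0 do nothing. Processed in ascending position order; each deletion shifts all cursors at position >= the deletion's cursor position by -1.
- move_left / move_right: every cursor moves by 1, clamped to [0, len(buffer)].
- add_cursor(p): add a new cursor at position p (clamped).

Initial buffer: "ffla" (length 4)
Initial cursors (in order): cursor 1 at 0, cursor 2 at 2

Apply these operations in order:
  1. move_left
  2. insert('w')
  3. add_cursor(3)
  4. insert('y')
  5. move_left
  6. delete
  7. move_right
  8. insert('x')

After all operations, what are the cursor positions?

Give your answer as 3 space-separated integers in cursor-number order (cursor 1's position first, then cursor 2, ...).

Answer: 2 6 6

Derivation:
After op 1 (move_left): buffer="ffla" (len 4), cursors c1@0 c2@1, authorship ....
After op 2 (insert('w')): buffer="wfwfla" (len 6), cursors c1@1 c2@3, authorship 1.2...
After op 3 (add_cursor(3)): buffer="wfwfla" (len 6), cursors c1@1 c2@3 c3@3, authorship 1.2...
After op 4 (insert('y')): buffer="wyfwyyfla" (len 9), cursors c1@2 c2@6 c3@6, authorship 11.223...
After op 5 (move_left): buffer="wyfwyyfla" (len 9), cursors c1@1 c2@5 c3@5, authorship 11.223...
After op 6 (delete): buffer="yfyfla" (len 6), cursors c1@0 c2@2 c3@2, authorship 1.3...
After op 7 (move_right): buffer="yfyfla" (len 6), cursors c1@1 c2@3 c3@3, authorship 1.3...
After op 8 (insert('x')): buffer="yxfyxxfla" (len 9), cursors c1@2 c2@6 c3@6, authorship 11.323...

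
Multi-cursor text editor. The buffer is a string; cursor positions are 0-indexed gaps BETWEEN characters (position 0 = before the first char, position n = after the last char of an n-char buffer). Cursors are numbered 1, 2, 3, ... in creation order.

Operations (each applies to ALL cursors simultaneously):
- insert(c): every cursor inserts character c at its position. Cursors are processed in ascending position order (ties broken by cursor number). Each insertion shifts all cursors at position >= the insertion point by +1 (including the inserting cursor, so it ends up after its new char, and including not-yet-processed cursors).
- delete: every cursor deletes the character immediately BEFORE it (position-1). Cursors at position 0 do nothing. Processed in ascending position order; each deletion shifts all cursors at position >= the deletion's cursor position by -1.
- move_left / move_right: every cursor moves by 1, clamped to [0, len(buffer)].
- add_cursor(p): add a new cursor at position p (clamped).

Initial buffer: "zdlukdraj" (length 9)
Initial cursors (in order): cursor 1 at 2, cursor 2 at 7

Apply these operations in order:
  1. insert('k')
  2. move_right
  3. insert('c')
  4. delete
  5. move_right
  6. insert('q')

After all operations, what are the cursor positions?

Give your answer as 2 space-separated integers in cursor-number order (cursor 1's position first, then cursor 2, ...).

After op 1 (insert('k')): buffer="zdklukdrkaj" (len 11), cursors c1@3 c2@9, authorship ..1.....2..
After op 2 (move_right): buffer="zdklukdrkaj" (len 11), cursors c1@4 c2@10, authorship ..1.....2..
After op 3 (insert('c')): buffer="zdklcukdrkacj" (len 13), cursors c1@5 c2@12, authorship ..1.1....2.2.
After op 4 (delete): buffer="zdklukdrkaj" (len 11), cursors c1@4 c2@10, authorship ..1.....2..
After op 5 (move_right): buffer="zdklukdrkaj" (len 11), cursors c1@5 c2@11, authorship ..1.....2..
After op 6 (insert('q')): buffer="zdkluqkdrkajq" (len 13), cursors c1@6 c2@13, authorship ..1..1...2..2

Answer: 6 13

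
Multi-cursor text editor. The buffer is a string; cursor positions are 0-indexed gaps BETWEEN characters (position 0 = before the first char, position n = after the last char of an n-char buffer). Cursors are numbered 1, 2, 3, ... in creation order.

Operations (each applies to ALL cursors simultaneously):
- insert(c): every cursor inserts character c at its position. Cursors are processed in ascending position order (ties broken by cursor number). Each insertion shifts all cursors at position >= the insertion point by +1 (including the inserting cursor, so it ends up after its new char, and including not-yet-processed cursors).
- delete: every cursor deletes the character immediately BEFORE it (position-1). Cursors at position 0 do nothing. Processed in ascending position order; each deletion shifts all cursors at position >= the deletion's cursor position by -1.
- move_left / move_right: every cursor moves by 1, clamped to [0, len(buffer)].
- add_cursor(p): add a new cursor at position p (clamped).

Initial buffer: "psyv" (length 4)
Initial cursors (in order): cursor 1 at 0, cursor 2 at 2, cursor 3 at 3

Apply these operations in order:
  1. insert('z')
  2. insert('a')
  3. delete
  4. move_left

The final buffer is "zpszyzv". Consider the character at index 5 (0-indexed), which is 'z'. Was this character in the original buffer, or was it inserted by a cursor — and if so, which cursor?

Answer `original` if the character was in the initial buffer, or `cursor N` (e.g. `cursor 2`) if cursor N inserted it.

Answer: cursor 3

Derivation:
After op 1 (insert('z')): buffer="zpszyzv" (len 7), cursors c1@1 c2@4 c3@6, authorship 1..2.3.
After op 2 (insert('a')): buffer="zapszayzav" (len 10), cursors c1@2 c2@6 c3@9, authorship 11..22.33.
After op 3 (delete): buffer="zpszyzv" (len 7), cursors c1@1 c2@4 c3@6, authorship 1..2.3.
After op 4 (move_left): buffer="zpszyzv" (len 7), cursors c1@0 c2@3 c3@5, authorship 1..2.3.
Authorship (.=original, N=cursor N): 1 . . 2 . 3 .
Index 5: author = 3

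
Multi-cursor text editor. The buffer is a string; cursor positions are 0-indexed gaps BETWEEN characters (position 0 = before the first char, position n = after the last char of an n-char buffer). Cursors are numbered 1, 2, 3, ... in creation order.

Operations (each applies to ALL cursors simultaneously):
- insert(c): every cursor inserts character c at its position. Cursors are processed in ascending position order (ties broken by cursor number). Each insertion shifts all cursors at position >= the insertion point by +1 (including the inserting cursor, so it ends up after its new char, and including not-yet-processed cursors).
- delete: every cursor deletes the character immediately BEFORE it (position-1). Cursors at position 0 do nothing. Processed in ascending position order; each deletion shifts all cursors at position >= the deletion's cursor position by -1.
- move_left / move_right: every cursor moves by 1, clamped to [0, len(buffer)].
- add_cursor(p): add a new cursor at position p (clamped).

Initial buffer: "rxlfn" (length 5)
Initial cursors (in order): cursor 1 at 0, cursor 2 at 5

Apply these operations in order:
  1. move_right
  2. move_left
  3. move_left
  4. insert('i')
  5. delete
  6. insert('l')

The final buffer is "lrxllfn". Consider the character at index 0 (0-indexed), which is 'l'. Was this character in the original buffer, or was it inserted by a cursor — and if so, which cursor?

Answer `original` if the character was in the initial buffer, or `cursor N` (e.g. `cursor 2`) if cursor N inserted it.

After op 1 (move_right): buffer="rxlfn" (len 5), cursors c1@1 c2@5, authorship .....
After op 2 (move_left): buffer="rxlfn" (len 5), cursors c1@0 c2@4, authorship .....
After op 3 (move_left): buffer="rxlfn" (len 5), cursors c1@0 c2@3, authorship .....
After op 4 (insert('i')): buffer="irxlifn" (len 7), cursors c1@1 c2@5, authorship 1...2..
After op 5 (delete): buffer="rxlfn" (len 5), cursors c1@0 c2@3, authorship .....
After op 6 (insert('l')): buffer="lrxllfn" (len 7), cursors c1@1 c2@5, authorship 1...2..
Authorship (.=original, N=cursor N): 1 . . . 2 . .
Index 0: author = 1

Answer: cursor 1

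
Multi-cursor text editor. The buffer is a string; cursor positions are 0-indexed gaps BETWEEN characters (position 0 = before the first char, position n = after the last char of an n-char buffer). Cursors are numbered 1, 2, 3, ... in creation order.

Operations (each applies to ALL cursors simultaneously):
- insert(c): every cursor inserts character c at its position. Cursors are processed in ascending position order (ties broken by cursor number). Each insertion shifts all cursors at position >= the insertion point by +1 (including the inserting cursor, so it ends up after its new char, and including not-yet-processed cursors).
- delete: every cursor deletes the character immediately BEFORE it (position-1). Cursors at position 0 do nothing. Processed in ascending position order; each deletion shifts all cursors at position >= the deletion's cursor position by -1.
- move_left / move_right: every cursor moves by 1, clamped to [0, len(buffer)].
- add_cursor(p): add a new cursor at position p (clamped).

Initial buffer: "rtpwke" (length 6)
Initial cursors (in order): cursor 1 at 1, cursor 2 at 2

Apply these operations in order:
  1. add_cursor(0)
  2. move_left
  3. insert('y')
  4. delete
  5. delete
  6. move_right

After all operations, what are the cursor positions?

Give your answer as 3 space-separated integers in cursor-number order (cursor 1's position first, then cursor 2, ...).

After op 1 (add_cursor(0)): buffer="rtpwke" (len 6), cursors c3@0 c1@1 c2@2, authorship ......
After op 2 (move_left): buffer="rtpwke" (len 6), cursors c1@0 c3@0 c2@1, authorship ......
After op 3 (insert('y')): buffer="yyrytpwke" (len 9), cursors c1@2 c3@2 c2@4, authorship 13.2.....
After op 4 (delete): buffer="rtpwke" (len 6), cursors c1@0 c3@0 c2@1, authorship ......
After op 5 (delete): buffer="tpwke" (len 5), cursors c1@0 c2@0 c3@0, authorship .....
After op 6 (move_right): buffer="tpwke" (len 5), cursors c1@1 c2@1 c3@1, authorship .....

Answer: 1 1 1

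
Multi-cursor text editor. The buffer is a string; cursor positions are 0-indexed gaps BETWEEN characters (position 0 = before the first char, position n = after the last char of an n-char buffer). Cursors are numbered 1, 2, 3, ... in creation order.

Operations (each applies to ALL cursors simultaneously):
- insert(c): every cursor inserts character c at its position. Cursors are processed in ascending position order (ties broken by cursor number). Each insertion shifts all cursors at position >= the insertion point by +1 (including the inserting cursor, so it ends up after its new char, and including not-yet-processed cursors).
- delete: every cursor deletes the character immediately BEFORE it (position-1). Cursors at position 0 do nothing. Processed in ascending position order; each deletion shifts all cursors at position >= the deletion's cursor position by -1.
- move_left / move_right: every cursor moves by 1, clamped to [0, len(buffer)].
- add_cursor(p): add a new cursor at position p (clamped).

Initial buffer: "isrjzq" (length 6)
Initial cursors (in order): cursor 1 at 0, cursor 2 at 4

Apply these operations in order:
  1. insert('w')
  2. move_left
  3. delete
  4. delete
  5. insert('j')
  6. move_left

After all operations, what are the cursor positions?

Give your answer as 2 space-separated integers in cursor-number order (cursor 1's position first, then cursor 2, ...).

Answer: 0 4

Derivation:
After op 1 (insert('w')): buffer="wisrjwzq" (len 8), cursors c1@1 c2@6, authorship 1....2..
After op 2 (move_left): buffer="wisrjwzq" (len 8), cursors c1@0 c2@5, authorship 1....2..
After op 3 (delete): buffer="wisrwzq" (len 7), cursors c1@0 c2@4, authorship 1...2..
After op 4 (delete): buffer="wiswzq" (len 6), cursors c1@0 c2@3, authorship 1..2..
After op 5 (insert('j')): buffer="jwisjwzq" (len 8), cursors c1@1 c2@5, authorship 11..22..
After op 6 (move_left): buffer="jwisjwzq" (len 8), cursors c1@0 c2@4, authorship 11..22..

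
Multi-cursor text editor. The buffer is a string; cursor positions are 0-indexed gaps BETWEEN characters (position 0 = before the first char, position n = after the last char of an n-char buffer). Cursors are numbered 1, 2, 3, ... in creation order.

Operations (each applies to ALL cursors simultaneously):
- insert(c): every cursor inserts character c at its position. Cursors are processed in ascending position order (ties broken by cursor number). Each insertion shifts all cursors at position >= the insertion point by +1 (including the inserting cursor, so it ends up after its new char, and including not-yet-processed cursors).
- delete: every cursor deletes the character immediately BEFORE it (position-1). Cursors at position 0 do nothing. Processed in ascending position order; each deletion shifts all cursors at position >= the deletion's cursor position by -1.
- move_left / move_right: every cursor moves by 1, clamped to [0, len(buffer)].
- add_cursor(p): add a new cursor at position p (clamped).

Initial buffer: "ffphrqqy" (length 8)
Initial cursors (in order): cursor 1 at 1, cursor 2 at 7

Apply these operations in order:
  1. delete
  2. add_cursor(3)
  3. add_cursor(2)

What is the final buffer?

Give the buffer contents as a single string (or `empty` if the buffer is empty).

Answer: fphrqy

Derivation:
After op 1 (delete): buffer="fphrqy" (len 6), cursors c1@0 c2@5, authorship ......
After op 2 (add_cursor(3)): buffer="fphrqy" (len 6), cursors c1@0 c3@3 c2@5, authorship ......
After op 3 (add_cursor(2)): buffer="fphrqy" (len 6), cursors c1@0 c4@2 c3@3 c2@5, authorship ......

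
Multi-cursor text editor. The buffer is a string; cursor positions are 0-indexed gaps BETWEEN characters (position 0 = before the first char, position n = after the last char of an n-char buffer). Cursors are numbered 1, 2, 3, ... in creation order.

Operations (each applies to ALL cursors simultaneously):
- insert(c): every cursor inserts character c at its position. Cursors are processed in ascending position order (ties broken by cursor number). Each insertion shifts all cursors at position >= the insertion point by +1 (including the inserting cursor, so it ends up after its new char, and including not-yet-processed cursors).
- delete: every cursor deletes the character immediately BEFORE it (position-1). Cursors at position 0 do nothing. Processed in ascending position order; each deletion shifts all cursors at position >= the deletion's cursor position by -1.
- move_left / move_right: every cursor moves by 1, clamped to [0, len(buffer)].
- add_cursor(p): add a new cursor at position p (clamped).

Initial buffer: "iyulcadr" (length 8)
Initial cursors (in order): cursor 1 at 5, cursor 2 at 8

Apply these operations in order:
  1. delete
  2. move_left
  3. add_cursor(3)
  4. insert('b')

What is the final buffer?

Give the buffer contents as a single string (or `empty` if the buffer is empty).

Answer: iyubblabd

Derivation:
After op 1 (delete): buffer="iyulad" (len 6), cursors c1@4 c2@6, authorship ......
After op 2 (move_left): buffer="iyulad" (len 6), cursors c1@3 c2@5, authorship ......
After op 3 (add_cursor(3)): buffer="iyulad" (len 6), cursors c1@3 c3@3 c2@5, authorship ......
After op 4 (insert('b')): buffer="iyubblabd" (len 9), cursors c1@5 c3@5 c2@8, authorship ...13..2.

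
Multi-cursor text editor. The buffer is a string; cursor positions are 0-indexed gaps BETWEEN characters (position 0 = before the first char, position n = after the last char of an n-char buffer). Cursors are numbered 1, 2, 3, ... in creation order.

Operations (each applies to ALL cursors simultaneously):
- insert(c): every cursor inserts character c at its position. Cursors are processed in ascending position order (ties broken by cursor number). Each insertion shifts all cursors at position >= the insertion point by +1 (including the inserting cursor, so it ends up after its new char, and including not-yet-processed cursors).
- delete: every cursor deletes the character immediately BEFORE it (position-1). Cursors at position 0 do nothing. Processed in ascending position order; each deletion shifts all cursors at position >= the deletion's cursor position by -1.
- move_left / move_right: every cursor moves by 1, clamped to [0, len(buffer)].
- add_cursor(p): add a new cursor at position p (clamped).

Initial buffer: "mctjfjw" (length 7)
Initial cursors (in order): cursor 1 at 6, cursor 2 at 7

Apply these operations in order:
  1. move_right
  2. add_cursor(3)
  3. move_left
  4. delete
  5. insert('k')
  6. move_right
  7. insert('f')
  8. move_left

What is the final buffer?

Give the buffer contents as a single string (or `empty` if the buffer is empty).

After op 1 (move_right): buffer="mctjfjw" (len 7), cursors c1@7 c2@7, authorship .......
After op 2 (add_cursor(3)): buffer="mctjfjw" (len 7), cursors c3@3 c1@7 c2@7, authorship .......
After op 3 (move_left): buffer="mctjfjw" (len 7), cursors c3@2 c1@6 c2@6, authorship .......
After op 4 (delete): buffer="mtjw" (len 4), cursors c3@1 c1@3 c2@3, authorship ....
After op 5 (insert('k')): buffer="mktjkkw" (len 7), cursors c3@2 c1@6 c2@6, authorship .3..12.
After op 6 (move_right): buffer="mktjkkw" (len 7), cursors c3@3 c1@7 c2@7, authorship .3..12.
After op 7 (insert('f')): buffer="mktfjkkwff" (len 10), cursors c3@4 c1@10 c2@10, authorship .3.3.12.12
After op 8 (move_left): buffer="mktfjkkwff" (len 10), cursors c3@3 c1@9 c2@9, authorship .3.3.12.12

Answer: mktfjkkwff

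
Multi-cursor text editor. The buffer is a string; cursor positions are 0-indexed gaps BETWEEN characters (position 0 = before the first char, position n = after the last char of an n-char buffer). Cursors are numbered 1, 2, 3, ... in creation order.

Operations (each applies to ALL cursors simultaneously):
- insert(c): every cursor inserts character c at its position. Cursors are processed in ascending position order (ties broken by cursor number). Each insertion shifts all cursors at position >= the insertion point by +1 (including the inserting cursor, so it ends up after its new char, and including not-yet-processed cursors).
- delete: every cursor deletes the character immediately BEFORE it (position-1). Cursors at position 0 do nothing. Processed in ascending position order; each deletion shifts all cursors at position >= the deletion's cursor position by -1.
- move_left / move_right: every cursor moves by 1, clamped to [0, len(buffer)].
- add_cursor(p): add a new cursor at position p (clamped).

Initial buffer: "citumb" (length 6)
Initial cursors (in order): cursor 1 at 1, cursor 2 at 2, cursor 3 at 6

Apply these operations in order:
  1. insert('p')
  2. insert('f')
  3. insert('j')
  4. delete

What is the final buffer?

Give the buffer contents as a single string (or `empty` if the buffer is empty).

Answer: cpfipftumbpf

Derivation:
After op 1 (insert('p')): buffer="cpiptumbp" (len 9), cursors c1@2 c2@4 c3@9, authorship .1.2....3
After op 2 (insert('f')): buffer="cpfipftumbpf" (len 12), cursors c1@3 c2@6 c3@12, authorship .11.22....33
After op 3 (insert('j')): buffer="cpfjipfjtumbpfj" (len 15), cursors c1@4 c2@8 c3@15, authorship .111.222....333
After op 4 (delete): buffer="cpfipftumbpf" (len 12), cursors c1@3 c2@6 c3@12, authorship .11.22....33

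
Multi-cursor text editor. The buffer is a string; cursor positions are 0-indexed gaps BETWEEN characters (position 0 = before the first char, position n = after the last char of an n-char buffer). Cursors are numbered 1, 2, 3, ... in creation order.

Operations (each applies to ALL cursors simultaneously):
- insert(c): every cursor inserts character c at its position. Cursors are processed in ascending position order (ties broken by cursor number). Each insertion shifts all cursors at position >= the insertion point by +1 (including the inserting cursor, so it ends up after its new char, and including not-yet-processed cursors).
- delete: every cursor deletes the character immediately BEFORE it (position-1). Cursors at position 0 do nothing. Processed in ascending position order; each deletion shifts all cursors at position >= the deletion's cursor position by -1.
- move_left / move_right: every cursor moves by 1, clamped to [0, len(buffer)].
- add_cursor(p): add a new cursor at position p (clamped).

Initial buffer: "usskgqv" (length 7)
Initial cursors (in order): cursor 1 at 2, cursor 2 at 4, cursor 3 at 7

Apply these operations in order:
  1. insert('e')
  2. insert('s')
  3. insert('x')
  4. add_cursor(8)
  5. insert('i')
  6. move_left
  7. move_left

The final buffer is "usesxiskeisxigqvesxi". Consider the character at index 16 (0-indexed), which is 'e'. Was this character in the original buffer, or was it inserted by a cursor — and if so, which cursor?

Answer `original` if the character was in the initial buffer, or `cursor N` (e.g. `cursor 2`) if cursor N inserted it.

After op 1 (insert('e')): buffer="useskegqve" (len 10), cursors c1@3 c2@6 c3@10, authorship ..1..2...3
After op 2 (insert('s')): buffer="usesskesgqves" (len 13), cursors c1@4 c2@8 c3@13, authorship ..11..22...33
After op 3 (insert('x')): buffer="usesxskesxgqvesx" (len 16), cursors c1@5 c2@10 c3@16, authorship ..111..222...333
After op 4 (add_cursor(8)): buffer="usesxskesxgqvesx" (len 16), cursors c1@5 c4@8 c2@10 c3@16, authorship ..111..222...333
After op 5 (insert('i')): buffer="usesxiskeisxigqvesxi" (len 20), cursors c1@6 c4@10 c2@13 c3@20, authorship ..1111..24222...3333
After op 6 (move_left): buffer="usesxiskeisxigqvesxi" (len 20), cursors c1@5 c4@9 c2@12 c3@19, authorship ..1111..24222...3333
After op 7 (move_left): buffer="usesxiskeisxigqvesxi" (len 20), cursors c1@4 c4@8 c2@11 c3@18, authorship ..1111..24222...3333
Authorship (.=original, N=cursor N): . . 1 1 1 1 . . 2 4 2 2 2 . . . 3 3 3 3
Index 16: author = 3

Answer: cursor 3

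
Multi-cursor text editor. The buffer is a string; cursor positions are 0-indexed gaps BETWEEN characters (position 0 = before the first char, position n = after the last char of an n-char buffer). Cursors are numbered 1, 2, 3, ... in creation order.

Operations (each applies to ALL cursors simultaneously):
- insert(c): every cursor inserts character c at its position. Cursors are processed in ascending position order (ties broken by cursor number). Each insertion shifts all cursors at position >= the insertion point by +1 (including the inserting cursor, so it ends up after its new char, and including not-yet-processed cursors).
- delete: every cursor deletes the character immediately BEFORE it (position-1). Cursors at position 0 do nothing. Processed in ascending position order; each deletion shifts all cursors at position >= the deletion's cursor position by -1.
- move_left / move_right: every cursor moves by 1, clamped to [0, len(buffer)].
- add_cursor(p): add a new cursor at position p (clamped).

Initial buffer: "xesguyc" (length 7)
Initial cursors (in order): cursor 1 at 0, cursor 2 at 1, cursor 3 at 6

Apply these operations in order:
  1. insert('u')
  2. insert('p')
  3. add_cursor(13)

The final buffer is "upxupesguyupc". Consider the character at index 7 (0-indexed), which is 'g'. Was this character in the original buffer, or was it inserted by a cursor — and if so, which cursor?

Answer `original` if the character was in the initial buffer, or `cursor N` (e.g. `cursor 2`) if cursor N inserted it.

After op 1 (insert('u')): buffer="uxuesguyuc" (len 10), cursors c1@1 c2@3 c3@9, authorship 1.2.....3.
After op 2 (insert('p')): buffer="upxupesguyupc" (len 13), cursors c1@2 c2@5 c3@12, authorship 11.22.....33.
After op 3 (add_cursor(13)): buffer="upxupesguyupc" (len 13), cursors c1@2 c2@5 c3@12 c4@13, authorship 11.22.....33.
Authorship (.=original, N=cursor N): 1 1 . 2 2 . . . . . 3 3 .
Index 7: author = original

Answer: original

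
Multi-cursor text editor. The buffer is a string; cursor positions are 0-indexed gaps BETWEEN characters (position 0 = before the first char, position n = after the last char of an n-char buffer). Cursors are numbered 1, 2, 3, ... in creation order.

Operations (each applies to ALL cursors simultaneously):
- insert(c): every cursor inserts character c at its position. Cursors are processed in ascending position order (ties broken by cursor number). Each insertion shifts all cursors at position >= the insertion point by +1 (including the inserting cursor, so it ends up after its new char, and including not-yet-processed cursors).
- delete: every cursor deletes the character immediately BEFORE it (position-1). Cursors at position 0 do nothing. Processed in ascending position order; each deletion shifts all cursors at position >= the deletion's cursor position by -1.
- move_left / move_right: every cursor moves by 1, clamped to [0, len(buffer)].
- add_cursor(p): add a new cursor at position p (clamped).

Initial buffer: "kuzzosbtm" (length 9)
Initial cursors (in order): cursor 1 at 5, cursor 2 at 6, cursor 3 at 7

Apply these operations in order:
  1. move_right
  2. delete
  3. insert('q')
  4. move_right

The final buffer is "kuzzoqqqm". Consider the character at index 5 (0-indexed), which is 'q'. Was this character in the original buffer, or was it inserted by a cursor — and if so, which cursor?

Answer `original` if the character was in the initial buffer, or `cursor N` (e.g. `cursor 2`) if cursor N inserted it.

After op 1 (move_right): buffer="kuzzosbtm" (len 9), cursors c1@6 c2@7 c3@8, authorship .........
After op 2 (delete): buffer="kuzzom" (len 6), cursors c1@5 c2@5 c3@5, authorship ......
After op 3 (insert('q')): buffer="kuzzoqqqm" (len 9), cursors c1@8 c2@8 c3@8, authorship .....123.
After op 4 (move_right): buffer="kuzzoqqqm" (len 9), cursors c1@9 c2@9 c3@9, authorship .....123.
Authorship (.=original, N=cursor N): . . . . . 1 2 3 .
Index 5: author = 1

Answer: cursor 1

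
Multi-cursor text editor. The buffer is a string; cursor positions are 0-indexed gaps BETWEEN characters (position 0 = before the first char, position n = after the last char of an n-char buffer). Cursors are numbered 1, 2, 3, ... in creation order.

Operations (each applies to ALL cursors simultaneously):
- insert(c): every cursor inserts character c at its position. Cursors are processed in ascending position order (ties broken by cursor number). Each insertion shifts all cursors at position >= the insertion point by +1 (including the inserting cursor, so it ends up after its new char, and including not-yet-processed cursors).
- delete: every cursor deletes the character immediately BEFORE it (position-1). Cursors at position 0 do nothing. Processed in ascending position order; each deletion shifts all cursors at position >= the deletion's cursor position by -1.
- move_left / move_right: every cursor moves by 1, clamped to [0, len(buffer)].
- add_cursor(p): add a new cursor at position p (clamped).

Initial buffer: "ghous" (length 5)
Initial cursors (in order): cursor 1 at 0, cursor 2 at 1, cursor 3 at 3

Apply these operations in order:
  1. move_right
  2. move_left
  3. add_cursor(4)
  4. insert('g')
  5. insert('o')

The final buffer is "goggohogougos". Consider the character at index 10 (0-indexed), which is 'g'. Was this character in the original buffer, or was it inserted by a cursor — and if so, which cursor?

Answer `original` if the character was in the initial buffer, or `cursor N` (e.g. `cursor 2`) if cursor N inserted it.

Answer: cursor 4

Derivation:
After op 1 (move_right): buffer="ghous" (len 5), cursors c1@1 c2@2 c3@4, authorship .....
After op 2 (move_left): buffer="ghous" (len 5), cursors c1@0 c2@1 c3@3, authorship .....
After op 3 (add_cursor(4)): buffer="ghous" (len 5), cursors c1@0 c2@1 c3@3 c4@4, authorship .....
After op 4 (insert('g')): buffer="ggghogugs" (len 9), cursors c1@1 c2@3 c3@6 c4@8, authorship 1.2..3.4.
After op 5 (insert('o')): buffer="goggohogougos" (len 13), cursors c1@2 c2@5 c3@9 c4@12, authorship 11.22..33.44.
Authorship (.=original, N=cursor N): 1 1 . 2 2 . . 3 3 . 4 4 .
Index 10: author = 4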